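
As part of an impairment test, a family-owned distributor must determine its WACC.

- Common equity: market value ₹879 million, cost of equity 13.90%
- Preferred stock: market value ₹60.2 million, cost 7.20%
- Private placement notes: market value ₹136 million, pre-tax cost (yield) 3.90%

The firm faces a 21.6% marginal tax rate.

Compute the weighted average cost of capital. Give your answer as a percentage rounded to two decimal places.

12.15%

Total capital V = 879 + 60.2 + 136 = 1075.2.
Equity: weight = 879/1075.2 = 0.8175; cost = 13.9%.
Preferred: weight = 60.2/1075.2 = 0.0560; cost = 7.2%.
Private placement notes: weight = 136/1075.2 = 0.1265; after-tax cost = 3.9% × (1 − 21.6%) = 3.0576%.
WACC = 0.8175 × 13.9000% + 0.0560 × 7.2000% + 0.1265 × 3.0576% = 12.1534%.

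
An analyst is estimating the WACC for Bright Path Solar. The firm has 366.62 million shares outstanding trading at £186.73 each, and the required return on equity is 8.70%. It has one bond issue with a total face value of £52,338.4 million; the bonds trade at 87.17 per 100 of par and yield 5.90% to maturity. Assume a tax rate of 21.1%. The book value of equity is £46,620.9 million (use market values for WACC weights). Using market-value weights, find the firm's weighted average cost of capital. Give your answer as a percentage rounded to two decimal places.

Market value of equity E = 186.73 × 366.62m = 68458.9526m. Market value of debt D = 52338.4m × 87.17/100 = 45623.38328m.
Total capital V = 68458.9526 + 45623.38328 = 114082.33588.
Equity: weight = 68458.9526/114082.33588 = 0.6001; cost = 8.7%.
Bonds outstanding: weight = 45623.38328/114082.33588 = 0.3999; after-tax cost = 5.9% × (1 − 21.1%) = 4.6551%.
WACC = 0.6001 × 8.7000% + 0.3999 × 4.6551% = 7.0824%.

7.08%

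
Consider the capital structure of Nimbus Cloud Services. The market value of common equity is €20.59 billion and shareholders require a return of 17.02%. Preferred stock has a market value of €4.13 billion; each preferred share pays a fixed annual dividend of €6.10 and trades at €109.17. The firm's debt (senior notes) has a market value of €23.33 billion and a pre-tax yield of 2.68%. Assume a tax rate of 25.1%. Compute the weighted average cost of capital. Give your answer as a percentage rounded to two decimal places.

8.75%

Cost of preferred: Rp = 6.1 / 109.17 = 5.5876%.
Total capital V = 20.59 + 4.13 + 23.33 = 48.05.
Equity: weight = 20.59/48.05 = 0.4285; cost = 17.02%.
Preferred: weight = 4.13/48.05 = 0.0860; cost = 5.5876%.
Senior notes: weight = 23.33/48.05 = 0.4855; after-tax cost = 2.68% × (1 − 25.1%) = 2.0073%.
WACC = 0.4285 × 17.0200% + 0.0860 × 5.5876% + 0.4855 × 2.0073% = 8.7482%.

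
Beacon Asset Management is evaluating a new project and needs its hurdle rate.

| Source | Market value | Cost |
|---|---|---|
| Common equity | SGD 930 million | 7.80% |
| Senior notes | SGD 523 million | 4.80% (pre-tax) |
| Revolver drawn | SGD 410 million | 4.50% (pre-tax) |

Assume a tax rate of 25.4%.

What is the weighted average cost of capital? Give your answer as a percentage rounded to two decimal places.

5.64%

Total capital V = 930 + 523 + 410 = 1863.
Equity: weight = 930/1863 = 0.4992; cost = 7.8%.
Senior notes: weight = 523/1863 = 0.2807; after-tax cost = 4.8% × (1 − 25.4%) = 3.5808%.
Revolver drawn: weight = 410/1863 = 0.2201; after-tax cost = 4.5% × (1 − 25.4%) = 3.3570%.
WACC = 0.4992 × 7.8000% + 0.2807 × 3.5808% + 0.2201 × 3.3570% = 5.6378%.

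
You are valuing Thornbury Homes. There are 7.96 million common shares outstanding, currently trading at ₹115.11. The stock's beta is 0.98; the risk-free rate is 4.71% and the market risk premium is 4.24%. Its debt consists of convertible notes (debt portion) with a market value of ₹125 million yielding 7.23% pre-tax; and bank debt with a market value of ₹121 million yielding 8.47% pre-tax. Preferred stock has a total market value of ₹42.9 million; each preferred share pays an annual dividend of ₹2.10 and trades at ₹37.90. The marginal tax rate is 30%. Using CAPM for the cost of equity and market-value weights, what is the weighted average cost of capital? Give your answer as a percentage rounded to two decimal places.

Cost of equity via CAPM: Re = 4.71% + 0.98 × 4.24% = 8.8652%.
Cost of preferred: Rp = 2.1 / 37.9 = 5.5409%.
Market value of equity E = 115.11 × 7.96m = 916.2756m.
Total capital V = 916.2756 + 42.9 + 125 + 121 = 1205.1756.
Equity: weight = 916.2756/1205.1756 = 0.7603; cost = 8.8652%.
Preferred: weight = 42.9/1205.1756 = 0.0356; cost = 5.5409%.
Convertible notes (debt portion): weight = 125/1205.1756 = 0.1037; after-tax cost = 7.23% × (1 − 30%) = 5.0610%.
Bank debt: weight = 121/1205.1756 = 0.1004; after-tax cost = 8.47% × (1 − 30%) = 5.9290%.
WACC = 0.7603 × 8.8652% + 0.0356 × 5.5409% + 0.1037 × 5.0610% + 0.1004 × 5.9290% = 8.0575%.

8.06%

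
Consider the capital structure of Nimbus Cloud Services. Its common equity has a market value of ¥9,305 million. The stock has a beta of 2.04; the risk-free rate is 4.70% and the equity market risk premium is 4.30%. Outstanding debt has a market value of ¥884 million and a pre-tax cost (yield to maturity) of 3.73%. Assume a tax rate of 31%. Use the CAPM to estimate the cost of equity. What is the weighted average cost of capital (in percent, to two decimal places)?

Cost of equity via CAPM: Re = 4.7% + 2.04 × 4.3% = 13.4720%.
Total capital V = 9305 + 884 = 10189.
Equity: weight = 9305/10189 = 0.9132; cost = 13.472%.
Debt: weight = 884/10189 = 0.0868; after-tax cost = 3.73% × (1 − 31%) = 2.5737%.
WACC = 0.9132 × 13.4720% + 0.0868 × 2.5737% = 12.5265%.

12.53%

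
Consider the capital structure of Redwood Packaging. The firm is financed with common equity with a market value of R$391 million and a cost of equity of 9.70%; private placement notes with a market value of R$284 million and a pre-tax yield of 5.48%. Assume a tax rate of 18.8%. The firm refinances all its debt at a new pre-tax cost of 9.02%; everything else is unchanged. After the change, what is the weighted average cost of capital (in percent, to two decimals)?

After the change:
Total capital V = 391 + 284 = 675.
Equity: weight = 391/675 = 0.5793; cost = 9.7%.
Private placement notes: weight = 284/675 = 0.4207; after-tax cost = 9.02% × (1 − 18.8%) = 7.3242%.
WACC = 0.5793 × 9.7000% + 0.4207 × 7.3242% = 8.7004%.

8.70%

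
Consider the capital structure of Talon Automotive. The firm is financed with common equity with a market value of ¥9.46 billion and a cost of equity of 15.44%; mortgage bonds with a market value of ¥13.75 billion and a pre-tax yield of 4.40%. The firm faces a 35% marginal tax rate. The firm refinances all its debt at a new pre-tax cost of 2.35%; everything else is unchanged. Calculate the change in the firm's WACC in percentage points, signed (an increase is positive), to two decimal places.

Current WACC:
Total capital V = 9.46 + 13.75 = 23.21.
Equity: weight = 9.46/23.21 = 0.4076; cost = 15.44%.
Mortgage bonds: weight = 13.75/23.21 = 0.5924; after-tax cost = 4.4% × (1 − 35%) = 2.8600%.
WACC = 0.4076 × 15.4400% + 0.5924 × 2.8600% = 7.9874%.
After the change:
Total capital V = 9.46 + 13.75 = 23.21.
Equity: weight = 9.46/23.21 = 0.4076; cost = 15.44%.
Mortgage bonds: weight = 13.75/23.21 = 0.5924; after-tax cost = 2.35% × (1 − 35%) = 1.5275%.
WACC = 0.4076 × 15.4400% + 0.5924 × 1.5275% = 7.1980%.
Change in WACC = 7.1980% − 7.9874% = -0.7894 pp.

-0.79 pp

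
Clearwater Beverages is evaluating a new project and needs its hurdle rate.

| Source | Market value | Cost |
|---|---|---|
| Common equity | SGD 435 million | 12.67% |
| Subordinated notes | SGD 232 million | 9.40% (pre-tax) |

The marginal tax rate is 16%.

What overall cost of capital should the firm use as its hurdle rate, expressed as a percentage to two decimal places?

11.01%

Total capital V = 435 + 232 = 667.
Equity: weight = 435/667 = 0.6522; cost = 12.67%.
Subordinated notes: weight = 232/667 = 0.3478; after-tax cost = 9.4% × (1 − 16%) = 7.8960%.
WACC = 0.6522 × 12.6700% + 0.3478 × 7.8960% = 11.0095%.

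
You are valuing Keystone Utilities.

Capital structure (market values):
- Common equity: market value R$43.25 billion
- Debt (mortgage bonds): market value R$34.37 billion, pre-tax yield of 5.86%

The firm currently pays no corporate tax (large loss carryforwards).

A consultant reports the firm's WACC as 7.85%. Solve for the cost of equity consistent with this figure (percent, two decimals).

Total capital V = 43.25 + 34.37 = 77.62.
Equity weight = 43.25/77.62 = 0.5572.
Mortgage bonds weight = 34.37/77.62 = 0.4428.
Debt contribution = 0.4428 × 5.86% × (1 − 0%) = 2.5948%.
Required equity contribution = 7.85% − 2.5948% = 5.2552%.
Re = 5.2552% / 0.5572 = 9.4314%.

9.43%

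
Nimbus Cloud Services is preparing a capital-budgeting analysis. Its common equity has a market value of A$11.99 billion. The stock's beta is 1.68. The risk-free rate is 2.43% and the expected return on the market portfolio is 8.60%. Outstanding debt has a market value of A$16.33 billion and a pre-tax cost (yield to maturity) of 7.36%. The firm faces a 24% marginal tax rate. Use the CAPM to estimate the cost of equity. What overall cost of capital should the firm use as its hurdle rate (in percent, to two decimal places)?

Market risk premium = 8.6% − 2.43% = 6.17%.
Cost of equity via CAPM: Re = 2.43% + 1.68 × 6.17% = 12.7956%.
Total capital V = 11.99 + 16.33 = 28.32.
Equity: weight = 11.99/28.32 = 0.4234; cost = 12.7956%.
Debt: weight = 16.33/28.32 = 0.5766; after-tax cost = 7.36% × (1 − 24%) = 5.5936%.
WACC = 0.4234 × 12.7956% + 0.5766 × 5.5936% = 8.6428%.

8.64%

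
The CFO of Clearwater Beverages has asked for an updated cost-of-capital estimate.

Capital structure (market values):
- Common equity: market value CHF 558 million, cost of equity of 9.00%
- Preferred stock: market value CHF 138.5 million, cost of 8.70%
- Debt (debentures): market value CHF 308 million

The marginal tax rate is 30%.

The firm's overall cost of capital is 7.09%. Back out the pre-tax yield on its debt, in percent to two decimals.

4.15%

Total capital V = 558 + 138.5 + 308 = 1004.5.
Equity weight = 558/1004.5 = 0.5555.
Preferred weight = 138.5/1004.5 = 0.1379.
Debentures weight = 308/1004.5 = 0.3066.
Equity contribution = 0.5555 × 9% = 4.9995%.
Preferred contribution = 0.1379 × 8.7% = 1.1996%.
Remaining for debt = 7.09% − 6.1991% = 0.8909%.
Rd × (1 − 30%) × 0.3066 = 0.8909%  ⇒  Rd = 4.1510%.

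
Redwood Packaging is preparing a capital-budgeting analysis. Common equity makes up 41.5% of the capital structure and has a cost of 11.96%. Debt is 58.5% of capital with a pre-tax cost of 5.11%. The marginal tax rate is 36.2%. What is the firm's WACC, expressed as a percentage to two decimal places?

6.87%

After-tax cost of debt = 5.11% × (1 − 36.2%) = 3.2602%.
WACC = 0.415 × 11.9600% + 0.585 × 3.2602% = 6.8706%.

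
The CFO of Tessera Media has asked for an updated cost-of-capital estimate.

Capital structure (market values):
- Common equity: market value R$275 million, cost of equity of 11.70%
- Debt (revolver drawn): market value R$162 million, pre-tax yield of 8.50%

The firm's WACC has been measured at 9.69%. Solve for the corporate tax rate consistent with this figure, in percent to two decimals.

26.14%

Total capital V = 275 + 162 = 437.
Equity weight = 275/437 = 0.6293.
Revolver drawn weight = 162/437 = 0.3707.
Equity contribution = 0.6293 × 11.7% = 7.3627%.
Debt contribution must be 9.69% − 7.3627% = 2.3273%.
0.3707 × 8.5% × (1 − T) = 2.3273%  ⇒  (1 − T) = 0.7386.
T = 26.1416%.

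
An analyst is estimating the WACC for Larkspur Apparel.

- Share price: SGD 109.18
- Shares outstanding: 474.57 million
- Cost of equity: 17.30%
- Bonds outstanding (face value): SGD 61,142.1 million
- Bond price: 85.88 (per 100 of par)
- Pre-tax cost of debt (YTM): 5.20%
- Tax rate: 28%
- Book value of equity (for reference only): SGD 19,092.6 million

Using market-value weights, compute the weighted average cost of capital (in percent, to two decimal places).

Market value of equity E = 109.18 × 474.57m = 51813.5526m. Market value of debt D = 61142.1m × 85.88/100 = 52508.83548m.
Total capital V = 51813.5526 + 52508.83548 = 104322.38808.
Equity: weight = 51813.5526/104322.38808 = 0.4967; cost = 17.3%.
Bonds outstanding: weight = 52508.83548/104322.38808 = 0.5033; after-tax cost = 5.2% × (1 − 28%) = 3.7440%.
WACC = 0.4967 × 17.3000% + 0.5033 × 3.7440% = 10.4768%.

10.48%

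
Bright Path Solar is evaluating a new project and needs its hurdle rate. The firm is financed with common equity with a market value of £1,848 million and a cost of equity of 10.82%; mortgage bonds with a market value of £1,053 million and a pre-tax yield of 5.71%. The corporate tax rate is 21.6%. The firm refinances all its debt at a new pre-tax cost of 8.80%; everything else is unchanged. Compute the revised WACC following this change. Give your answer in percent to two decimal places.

9.40%

After the change:
Total capital V = 1848 + 1053 = 2901.
Equity: weight = 1848/2901 = 0.6370; cost = 10.82%.
Mortgage bonds: weight = 1053/2901 = 0.3630; after-tax cost = 8.8% × (1 − 21.6%) = 6.8992%.
WACC = 0.6370 × 10.8200% + 0.3630 × 6.8992% = 9.3968%.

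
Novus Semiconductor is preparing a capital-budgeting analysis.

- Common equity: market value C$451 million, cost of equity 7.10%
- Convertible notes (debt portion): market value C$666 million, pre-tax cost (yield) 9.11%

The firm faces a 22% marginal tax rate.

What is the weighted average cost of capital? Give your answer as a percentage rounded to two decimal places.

7.10%

Total capital V = 451 + 666 = 1117.
Equity: weight = 451/1117 = 0.4038; cost = 7.1%.
Convertible notes (debt portion): weight = 666/1117 = 0.5962; after-tax cost = 9.11% × (1 − 22%) = 7.1058%.
WACC = 0.4038 × 7.1000% + 0.5962 × 7.1058% = 7.1035%.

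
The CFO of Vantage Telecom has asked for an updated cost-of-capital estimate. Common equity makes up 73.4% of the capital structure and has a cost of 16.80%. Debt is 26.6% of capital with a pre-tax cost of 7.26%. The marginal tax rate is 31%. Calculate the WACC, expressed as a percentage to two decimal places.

After-tax cost of debt = 7.26% × (1 − 31%) = 5.0094%.
WACC = 0.734 × 16.8000% + 0.266 × 5.0094% = 13.6637%.

13.66%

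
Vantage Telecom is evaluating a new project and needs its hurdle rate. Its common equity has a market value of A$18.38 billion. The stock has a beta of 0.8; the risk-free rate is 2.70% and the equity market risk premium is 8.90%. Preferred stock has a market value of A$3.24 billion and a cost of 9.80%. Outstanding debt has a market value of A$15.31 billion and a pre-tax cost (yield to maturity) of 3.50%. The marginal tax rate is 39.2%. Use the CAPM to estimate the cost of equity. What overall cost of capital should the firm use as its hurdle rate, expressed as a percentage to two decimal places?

6.63%

Cost of equity via CAPM: Re = 2.7% + 0.8 × 8.9% = 9.8200%.
Total capital V = 18.38 + 3.24 + 15.31 = 36.93.
Equity: weight = 18.38/36.93 = 0.4977; cost = 9.82%.
Preferred: weight = 3.24/36.93 = 0.0877; cost = 9.8%.
Debt: weight = 15.31/36.93 = 0.4146; after-tax cost = 3.5% × (1 − 39.2%) = 2.1280%.
WACC = 0.4977 × 9.8200% + 0.0877 × 9.8000% + 0.4146 × 2.1280% = 6.6294%.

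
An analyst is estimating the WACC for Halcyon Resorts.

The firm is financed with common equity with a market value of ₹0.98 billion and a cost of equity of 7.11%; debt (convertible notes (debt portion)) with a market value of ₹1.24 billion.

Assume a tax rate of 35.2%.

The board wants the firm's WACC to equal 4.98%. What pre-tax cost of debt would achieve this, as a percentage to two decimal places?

Total capital V = 0.98 + 1.24 = 2.22.
Equity weight = 0.98/2.22 = 0.4414.
Convertible notes (debt portion) weight = 1.24/2.22 = 0.5586.
Equity contribution = 0.4414 × 7.11% = 3.1386%.
Remaining for debt = 4.98% − 3.1386% = 1.8414%.
Rd × (1 − 35.2%) × 0.5586 = 1.8414%  ⇒  Rd = 5.0874%.

5.09%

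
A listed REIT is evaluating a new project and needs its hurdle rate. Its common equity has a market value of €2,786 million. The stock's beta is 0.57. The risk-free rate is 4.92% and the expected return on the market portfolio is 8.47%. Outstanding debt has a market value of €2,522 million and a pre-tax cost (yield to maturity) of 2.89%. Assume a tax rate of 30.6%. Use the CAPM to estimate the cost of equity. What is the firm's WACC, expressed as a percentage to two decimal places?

Market risk premium = 8.47% − 4.92% = 3.55%.
Cost of equity via CAPM: Re = 4.92% + 0.57 × 3.55% = 6.9435%.
Total capital V = 2786 + 2522 = 5308.
Equity: weight = 2786/5308 = 0.5249; cost = 6.9435%.
Debt: weight = 2522/5308 = 0.4751; after-tax cost = 2.89% × (1 − 30.6%) = 2.0057%.
WACC = 0.5249 × 6.9435% + 0.4751 × 2.0057% = 4.5974%.

4.60%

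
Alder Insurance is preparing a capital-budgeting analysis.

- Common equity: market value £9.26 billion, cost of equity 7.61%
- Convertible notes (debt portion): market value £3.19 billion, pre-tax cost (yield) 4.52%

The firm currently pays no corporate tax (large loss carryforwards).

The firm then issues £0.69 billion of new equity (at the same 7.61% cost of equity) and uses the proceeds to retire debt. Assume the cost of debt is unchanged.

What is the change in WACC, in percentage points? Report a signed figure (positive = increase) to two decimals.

+0.17 pp

Current WACC:
Total capital V = 9.26 + 3.19 = 12.45.
Equity: weight = 9.26/12.45 = 0.7438; cost = 7.61%.
Convertible notes (debt portion): weight = 3.19/12.45 = 0.2562; after-tax cost = 4.52% × (1 − 0%) = 4.5200%.
WACC = 0.7438 × 7.6100% + 0.2562 × 4.5200% = 6.8183%.
After the change:
Total capital V = 9.95 + 2.5 = 12.45.
Equity: weight = 9.95/12.45 = 0.7992; cost = 7.61%.
Convertible notes (debt portion): weight = 2.5/12.45 = 0.2008; after-tax cost = 4.52% × (1 − 0%) = 4.5200%.
WACC = 0.7992 × 7.6100% + 0.2008 × 4.5200% = 6.9895%.
Change in WACC = 6.9895% − 6.8183% = 0.1713 pp.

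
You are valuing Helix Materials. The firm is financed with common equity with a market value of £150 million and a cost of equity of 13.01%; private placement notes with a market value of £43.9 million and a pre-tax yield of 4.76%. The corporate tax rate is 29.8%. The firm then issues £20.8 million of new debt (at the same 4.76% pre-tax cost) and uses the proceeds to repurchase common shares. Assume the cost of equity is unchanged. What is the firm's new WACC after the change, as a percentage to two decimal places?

9.78%

After the change:
Total capital V = 129.2 + 64.7 = 193.9.
Equity: weight = 129.2/193.9 = 0.6663; cost = 13.01%.
Private placement notes: weight = 64.7/193.9 = 0.3337; after-tax cost = 4.76% × (1 − 29.8%) = 3.3415%.
WACC = 0.6663 × 13.0100% + 0.3337 × 3.3415% = 9.7838%.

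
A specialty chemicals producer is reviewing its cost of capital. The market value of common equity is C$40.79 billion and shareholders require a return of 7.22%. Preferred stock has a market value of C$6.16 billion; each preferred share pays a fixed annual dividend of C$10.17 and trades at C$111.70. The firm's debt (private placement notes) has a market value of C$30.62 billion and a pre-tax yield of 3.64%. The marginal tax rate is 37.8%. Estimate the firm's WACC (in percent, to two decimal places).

Cost of preferred: Rp = 10.17 / 111.7 = 9.1047%.
Total capital V = 40.79 + 6.16 + 30.62 = 77.57.
Equity: weight = 40.79/77.57 = 0.5258; cost = 7.22%.
Preferred: weight = 6.16/77.57 = 0.0794; cost = 9.1047%.
Private placement notes: weight = 30.62/77.57 = 0.3947; after-tax cost = 3.64% × (1 − 37.8%) = 2.2641%.
WACC = 0.5258 × 7.2200% + 0.0794 × 9.1047% + 0.3947 × 2.2641% = 5.4134%.

5.41%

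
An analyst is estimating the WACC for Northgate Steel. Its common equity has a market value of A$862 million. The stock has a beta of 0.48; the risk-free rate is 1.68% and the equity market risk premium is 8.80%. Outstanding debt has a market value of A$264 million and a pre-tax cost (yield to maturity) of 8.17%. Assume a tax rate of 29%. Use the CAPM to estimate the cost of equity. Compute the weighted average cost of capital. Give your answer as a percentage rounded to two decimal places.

5.88%

Cost of equity via CAPM: Re = 1.68% + 0.48 × 8.8% = 5.9040%.
Total capital V = 862 + 264 = 1126.
Equity: weight = 862/1126 = 0.7655; cost = 5.904%.
Debt: weight = 264/1126 = 0.2345; after-tax cost = 8.17% × (1 − 29%) = 5.8007%.
WACC = 0.7655 × 5.9040% + 0.2345 × 5.8007% = 5.8798%.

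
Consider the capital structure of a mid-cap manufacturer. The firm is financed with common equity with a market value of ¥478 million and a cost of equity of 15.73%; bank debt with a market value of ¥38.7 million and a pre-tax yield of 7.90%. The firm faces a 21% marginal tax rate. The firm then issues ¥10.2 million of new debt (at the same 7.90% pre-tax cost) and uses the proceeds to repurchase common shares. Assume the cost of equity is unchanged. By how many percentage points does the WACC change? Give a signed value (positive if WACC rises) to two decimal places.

-0.19 pp

Current WACC:
Total capital V = 478 + 38.7 = 516.7.
Equity: weight = 478/516.7 = 0.9251; cost = 15.73%.
Bank debt: weight = 38.7/516.7 = 0.0749; after-tax cost = 7.9% × (1 − 21%) = 6.2410%.
WACC = 0.9251 × 15.7300% + 0.0749 × 6.2410% = 15.0193%.
After the change:
Total capital V = 467.8 + 48.9 = 516.7.
Equity: weight = 467.8/516.7 = 0.9054; cost = 15.73%.
Bank debt: weight = 48.9/516.7 = 0.0946; after-tax cost = 7.9% × (1 − 21%) = 6.2410%.
WACC = 0.9054 × 15.7300% + 0.0946 × 6.2410% = 14.8320%.
Change in WACC = 14.8320% − 15.0193% = -0.1873 pp.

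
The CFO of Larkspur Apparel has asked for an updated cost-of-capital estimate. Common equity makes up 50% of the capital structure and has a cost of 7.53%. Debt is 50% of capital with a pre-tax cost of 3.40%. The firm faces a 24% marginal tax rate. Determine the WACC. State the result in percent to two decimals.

After-tax cost of debt = 3.4% × (1 − 24%) = 2.5840%.
WACC = 0.500 × 7.5300% + 0.500 × 2.5840% = 5.0570%.

5.06%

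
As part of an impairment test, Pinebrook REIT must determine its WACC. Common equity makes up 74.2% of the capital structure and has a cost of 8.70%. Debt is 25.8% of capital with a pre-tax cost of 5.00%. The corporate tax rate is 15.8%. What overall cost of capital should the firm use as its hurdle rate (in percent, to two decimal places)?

7.54%

After-tax cost of debt = 5% × (1 − 15.8%) = 4.2100%.
WACC = 0.742 × 8.7000% + 0.258 × 4.2100% = 7.5416%.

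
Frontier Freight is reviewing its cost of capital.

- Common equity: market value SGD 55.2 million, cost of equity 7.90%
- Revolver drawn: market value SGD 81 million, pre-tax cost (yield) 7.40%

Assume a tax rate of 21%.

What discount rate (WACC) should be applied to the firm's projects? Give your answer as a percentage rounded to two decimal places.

Total capital V = 55.2 + 81 = 136.2.
Equity: weight = 55.2/136.2 = 0.4053; cost = 7.9%.
Revolver drawn: weight = 81/136.2 = 0.5947; after-tax cost = 7.4% × (1 − 21%) = 5.8460%.
WACC = 0.4053 × 7.9000% + 0.5947 × 5.8460% = 6.6785%.

6.68%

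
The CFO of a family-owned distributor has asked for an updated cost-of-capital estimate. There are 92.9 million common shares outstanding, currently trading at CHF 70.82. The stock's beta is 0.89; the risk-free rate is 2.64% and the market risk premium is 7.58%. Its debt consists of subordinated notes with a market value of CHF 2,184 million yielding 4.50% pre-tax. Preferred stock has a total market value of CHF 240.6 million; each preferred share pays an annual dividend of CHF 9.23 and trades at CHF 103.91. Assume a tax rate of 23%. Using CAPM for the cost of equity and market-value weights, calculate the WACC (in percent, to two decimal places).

7.94%

Cost of equity via CAPM: Re = 2.64% + 0.89 × 7.58% = 9.3862%.
Cost of preferred: Rp = 9.23 / 103.91 = 8.8827%.
Market value of equity E = 70.82 × 92.9m = 6579.178m.
Total capital V = 6579.178 + 240.6 + 2184 = 9003.778.
Equity: weight = 6579.178/9003.778 = 0.7307; cost = 9.3862%.
Preferred: weight = 240.6/9003.778 = 0.0267; cost = 8.8827%.
Subordinated notes: weight = 2184/9003.778 = 0.2426; after-tax cost = 4.5% × (1 − 23%) = 3.4650%.
WACC = 0.7307 × 9.3862% + 0.0267 × 8.8827% + 0.2426 × 3.4650% = 7.9365%.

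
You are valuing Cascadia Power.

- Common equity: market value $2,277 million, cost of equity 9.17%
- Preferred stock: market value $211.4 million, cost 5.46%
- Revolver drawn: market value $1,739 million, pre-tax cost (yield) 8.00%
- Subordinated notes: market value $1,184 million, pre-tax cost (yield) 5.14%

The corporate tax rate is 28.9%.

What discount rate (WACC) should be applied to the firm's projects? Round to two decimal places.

6.70%

Total capital V = 2277 + 211.4 + 1739 + 1184 = 5411.4.
Equity: weight = 2277/5411.4 = 0.4208; cost = 9.17%.
Preferred: weight = 211.4/5411.4 = 0.0391; cost = 5.46%.
Revolver drawn: weight = 1739/5411.4 = 0.3214; after-tax cost = 8% × (1 − 28.9%) = 5.6880%.
Subordinated notes: weight = 1184/5411.4 = 0.2188; after-tax cost = 5.14% × (1 − 28.9%) = 3.6545%.
WACC = 0.4208 × 9.1700% + 0.0391 × 5.4600% + 0.3214 × 5.6880% + 0.2188 × 3.6545% = 6.6993%.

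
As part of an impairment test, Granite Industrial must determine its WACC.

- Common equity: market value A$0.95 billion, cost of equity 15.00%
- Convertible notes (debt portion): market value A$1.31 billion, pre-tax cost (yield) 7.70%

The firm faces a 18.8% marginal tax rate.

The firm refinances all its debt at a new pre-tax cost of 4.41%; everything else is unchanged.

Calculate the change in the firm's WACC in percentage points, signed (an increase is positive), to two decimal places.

Current WACC:
Total capital V = 0.95 + 1.31 = 2.26.
Equity: weight = 0.95/2.26 = 0.4204; cost = 15%.
Convertible notes (debt portion): weight = 1.31/2.26 = 0.5796; after-tax cost = 7.7% × (1 − 18.8%) = 6.2524%.
WACC = 0.4204 × 15.0000% + 0.5796 × 6.2524% = 9.9295%.
After the change:
Total capital V = 0.95 + 1.31 = 2.26.
Equity: weight = 0.95/2.26 = 0.4204; cost = 15%.
Convertible notes (debt portion): weight = 1.31/2.26 = 0.5796; after-tax cost = 4.41% × (1 − 18.8%) = 3.5809%.
WACC = 0.4204 × 15.0000% + 0.5796 × 3.5809% = 8.3810%.
Change in WACC = 8.3810% − 9.9295% = -1.5485 pp.

-1.55 pp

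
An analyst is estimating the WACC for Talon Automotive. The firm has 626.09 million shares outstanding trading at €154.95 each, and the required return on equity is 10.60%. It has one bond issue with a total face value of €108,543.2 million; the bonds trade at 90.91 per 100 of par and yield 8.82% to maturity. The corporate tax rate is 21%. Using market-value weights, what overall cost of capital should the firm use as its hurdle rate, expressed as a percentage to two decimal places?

8.77%

Market value of equity E = 154.95 × 626.09m = 97012.6455m. Market value of debt D = 108543.2m × 90.91/100 = 98676.62312m.
Total capital V = 97012.6455 + 98676.62312 = 195689.26862.
Equity: weight = 97012.6455/195689.26862 = 0.4957; cost = 10.6%.
Bonds outstanding: weight = 98676.62312/195689.26862 = 0.5043; after-tax cost = 8.82% × (1 − 21%) = 6.9678%.
WACC = 0.4957 × 10.6000% + 0.5043 × 6.9678% = 8.7685%.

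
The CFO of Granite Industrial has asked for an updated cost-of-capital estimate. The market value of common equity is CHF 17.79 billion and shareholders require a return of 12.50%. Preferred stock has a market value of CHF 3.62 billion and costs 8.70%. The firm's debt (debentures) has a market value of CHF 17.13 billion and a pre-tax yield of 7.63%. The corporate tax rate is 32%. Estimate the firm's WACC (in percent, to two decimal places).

Total capital V = 17.79 + 3.62 + 17.13 = 38.54.
Equity: weight = 17.79/38.54 = 0.4616; cost = 12.5%.
Preferred: weight = 3.62/38.54 = 0.0939; cost = 8.7%.
Debentures: weight = 17.13/38.54 = 0.4445; after-tax cost = 7.63% × (1 − 32%) = 5.1884%.
WACC = 0.4616 × 12.5000% + 0.0939 × 8.7000% + 0.4445 × 5.1884% = 8.8933%.

8.89%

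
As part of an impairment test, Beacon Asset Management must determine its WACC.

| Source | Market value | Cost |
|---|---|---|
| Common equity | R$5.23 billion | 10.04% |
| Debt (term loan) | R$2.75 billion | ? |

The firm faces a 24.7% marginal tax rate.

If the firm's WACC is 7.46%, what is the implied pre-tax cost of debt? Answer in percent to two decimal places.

Total capital V = 5.23 + 2.75 = 7.98.
Equity weight = 5.23/7.98 = 0.6554.
Term loan weight = 2.75/7.98 = 0.3446.
Equity contribution = 0.6554 × 10.04% = 6.5801%.
Remaining for debt = 7.46% − 6.5801% = 0.8799%.
Rd × (1 − 24.7%) × 0.3446 = 0.8799%  ⇒  Rd = 3.3908%.

3.39%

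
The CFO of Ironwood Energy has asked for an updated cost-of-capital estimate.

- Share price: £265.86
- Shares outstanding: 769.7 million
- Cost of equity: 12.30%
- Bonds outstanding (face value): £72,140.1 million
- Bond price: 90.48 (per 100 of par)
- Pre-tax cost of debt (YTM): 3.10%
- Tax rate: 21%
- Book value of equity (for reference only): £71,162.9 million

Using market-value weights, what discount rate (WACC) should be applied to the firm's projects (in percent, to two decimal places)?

9.92%

Market value of equity E = 265.86 × 769.7m = 204632.442m. Market value of debt D = 72140.1m × 90.48/100 = 65272.36248m.
Total capital V = 204632.442 + 65272.36248 = 269904.80448.
Equity: weight = 204632.442/269904.80448 = 0.7582; cost = 12.3%.
Bonds outstanding: weight = 65272.36248/269904.80448 = 0.2418; after-tax cost = 3.1% × (1 − 21%) = 2.4490%.
WACC = 0.7582 × 12.3000% + 0.2418 × 2.4490% = 9.9177%.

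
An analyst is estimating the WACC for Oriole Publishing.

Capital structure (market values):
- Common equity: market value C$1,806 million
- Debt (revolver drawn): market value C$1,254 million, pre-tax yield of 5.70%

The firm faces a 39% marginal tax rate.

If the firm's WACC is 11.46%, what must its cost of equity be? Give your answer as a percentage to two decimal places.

Total capital V = 1806 + 1254 = 3060.
Equity weight = 1806/3060 = 0.5902.
Revolver drawn weight = 1254/3060 = 0.4098.
Debt contribution = 0.4098 × 5.7% × (1 − 39%) = 1.4249%.
Required equity contribution = 11.46% − 1.4249% = 10.0351%.
Re = 10.0351% / 0.5902 = 17.0030%.

17.00%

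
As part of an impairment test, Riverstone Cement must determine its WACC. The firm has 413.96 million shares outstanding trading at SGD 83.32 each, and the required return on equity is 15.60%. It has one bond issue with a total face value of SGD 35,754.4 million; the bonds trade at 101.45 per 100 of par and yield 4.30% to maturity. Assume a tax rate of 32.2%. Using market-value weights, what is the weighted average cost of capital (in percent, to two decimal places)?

9.10%

Market value of equity E = 83.32 × 413.96m = 34491.1472m. Market value of debt D = 35754.4m × 101.45/100 = 36272.8388m.
Total capital V = 34491.1472 + 36272.8388 = 70763.986.
Equity: weight = 34491.1472/70763.986 = 0.4874; cost = 15.6%.
Bonds outstanding: weight = 36272.8388/70763.986 = 0.5126; after-tax cost = 4.3% × (1 − 32.2%) = 2.9154%.
WACC = 0.4874 × 15.6000% + 0.5126 × 2.9154% = 9.0980%.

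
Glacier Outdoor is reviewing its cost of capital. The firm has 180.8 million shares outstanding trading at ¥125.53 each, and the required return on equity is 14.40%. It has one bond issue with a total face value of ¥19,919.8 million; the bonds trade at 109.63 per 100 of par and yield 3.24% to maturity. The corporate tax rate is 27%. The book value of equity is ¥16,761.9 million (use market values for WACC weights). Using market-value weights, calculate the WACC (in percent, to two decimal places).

Market value of equity E = 125.53 × 180.8m = 22695.824m. Market value of debt D = 19919.8m × 109.63/100 = 21838.07674m.
Total capital V = 22695.824 + 21838.07674 = 44533.90074.
Equity: weight = 22695.824/44533.90074 = 0.5096; cost = 14.4%.
Bonds outstanding: weight = 21838.07674/44533.90074 = 0.4904; after-tax cost = 3.24% × (1 − 27%) = 2.3652%.
WACC = 0.5096 × 14.4000% + 0.4904 × 2.3652% = 8.4985%.

8.50%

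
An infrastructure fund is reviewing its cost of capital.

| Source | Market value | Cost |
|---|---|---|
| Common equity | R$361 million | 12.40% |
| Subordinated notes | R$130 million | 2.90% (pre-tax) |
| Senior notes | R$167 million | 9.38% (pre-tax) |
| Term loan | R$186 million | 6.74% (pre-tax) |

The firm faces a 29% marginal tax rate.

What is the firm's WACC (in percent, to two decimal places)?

Total capital V = 361 + 130 + 167 + 186 = 844.
Equity: weight = 361/844 = 0.4277; cost = 12.4%.
Subordinated notes: weight = 130/844 = 0.1540; after-tax cost = 2.9% × (1 − 29%) = 2.0590%.
Senior notes: weight = 167/844 = 0.1979; after-tax cost = 9.38% × (1 − 29%) = 6.6598%.
Term loan: weight = 186/844 = 0.2204; after-tax cost = 6.74% × (1 − 29%) = 4.7854%.
WACC = 0.4277 × 12.4000% + 0.1540 × 2.0590% + 0.1979 × 6.6598% + 0.2204 × 4.7854% = 7.9933%.

7.99%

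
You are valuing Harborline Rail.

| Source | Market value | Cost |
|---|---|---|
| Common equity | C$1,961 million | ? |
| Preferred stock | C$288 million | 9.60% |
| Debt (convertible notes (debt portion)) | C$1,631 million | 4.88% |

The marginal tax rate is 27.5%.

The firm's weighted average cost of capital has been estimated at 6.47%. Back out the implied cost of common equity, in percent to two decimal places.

8.45%

Total capital V = 1961 + 288 + 1631 = 3880.
Equity weight = 1961/3880 = 0.5054.
Preferred weight = 288/3880 = 0.0742.
Convertible notes (debt portion) weight = 1631/3880 = 0.4204.
Debt contribution = 0.4204 × 4.88% × (1 − 27.5%) = 1.4872%.
Preferred contribution = 0.0742 × 9.6% = 0.7126%.
Required equity contribution = 6.47% − 2.1998% = 4.2702%.
Re = 4.2702% / 0.5054 = 8.4489%.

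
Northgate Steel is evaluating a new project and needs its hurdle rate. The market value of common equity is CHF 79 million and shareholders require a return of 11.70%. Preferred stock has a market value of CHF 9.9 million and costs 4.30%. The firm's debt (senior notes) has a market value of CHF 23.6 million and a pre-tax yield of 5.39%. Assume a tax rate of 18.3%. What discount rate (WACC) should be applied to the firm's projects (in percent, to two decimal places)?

9.52%

Total capital V = 79 + 9.9 + 23.6 = 112.5.
Equity: weight = 79/112.5 = 0.7022; cost = 11.7%.
Preferred: weight = 9.9/112.5 = 0.0880; cost = 4.3%.
Senior notes: weight = 23.6/112.5 = 0.2098; after-tax cost = 5.39% × (1 − 18.3%) = 4.4036%.
WACC = 0.7022 × 11.7000% + 0.0880 × 4.3000% + 0.2098 × 4.4036% = 9.5182%.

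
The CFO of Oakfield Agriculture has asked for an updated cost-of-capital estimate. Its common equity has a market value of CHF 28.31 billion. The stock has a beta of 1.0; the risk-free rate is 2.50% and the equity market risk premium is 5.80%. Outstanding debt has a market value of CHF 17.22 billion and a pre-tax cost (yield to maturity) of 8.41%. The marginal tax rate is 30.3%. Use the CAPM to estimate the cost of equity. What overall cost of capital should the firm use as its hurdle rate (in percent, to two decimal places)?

Cost of equity via CAPM: Re = 2.5% + 1.0 × 5.8% = 8.3000%.
Total capital V = 28.31 + 17.22 = 45.53.
Equity: weight = 28.31/45.53 = 0.6218; cost = 8.3%.
Debt: weight = 17.22/45.53 = 0.3782; after-tax cost = 8.41% × (1 − 30.3%) = 5.8618%.
WACC = 0.6218 × 8.3000% + 0.3782 × 5.8618% = 7.3778%.

7.38%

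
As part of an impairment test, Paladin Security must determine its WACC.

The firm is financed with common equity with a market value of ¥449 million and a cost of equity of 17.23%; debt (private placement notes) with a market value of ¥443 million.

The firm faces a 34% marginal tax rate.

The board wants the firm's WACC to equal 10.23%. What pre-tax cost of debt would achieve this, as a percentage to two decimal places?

4.75%

Total capital V = 449 + 443 = 892.
Equity weight = 449/892 = 0.5034.
Private placement notes weight = 443/892 = 0.4966.
Equity contribution = 0.5034 × 17.23% = 8.6729%.
Remaining for debt = 10.23% − 8.6729% = 1.5571%.
Rd × (1 − 34%) × 0.4966 = 1.5571%  ⇒  Rd = 4.7503%.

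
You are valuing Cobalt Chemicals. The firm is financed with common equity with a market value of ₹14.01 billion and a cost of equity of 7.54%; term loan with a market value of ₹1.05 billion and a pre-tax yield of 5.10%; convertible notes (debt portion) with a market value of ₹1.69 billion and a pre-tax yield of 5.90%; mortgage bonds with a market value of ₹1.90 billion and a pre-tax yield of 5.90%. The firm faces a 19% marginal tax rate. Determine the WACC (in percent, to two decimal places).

Total capital V = 14.01 + 1.05 + 1.69 + 1.9 = 18.65.
Equity: weight = 14.01/18.65 = 0.7512; cost = 7.54%.
Term loan: weight = 1.05/18.65 = 0.0563; after-tax cost = 5.1% × (1 − 19%) = 4.1310%.
Convertible notes (debt portion): weight = 1.69/18.65 = 0.0906; after-tax cost = 5.9% × (1 − 19%) = 4.7790%.
Mortgage bonds: weight = 1.9/18.65 = 0.1019; after-tax cost = 5.9% × (1 − 19%) = 4.7790%.
WACC = 0.7512 × 7.5400% + 0.0563 × 4.1310% + 0.0906 × 4.7790% + 0.1019 × 4.7790% = 6.8166%.

6.82%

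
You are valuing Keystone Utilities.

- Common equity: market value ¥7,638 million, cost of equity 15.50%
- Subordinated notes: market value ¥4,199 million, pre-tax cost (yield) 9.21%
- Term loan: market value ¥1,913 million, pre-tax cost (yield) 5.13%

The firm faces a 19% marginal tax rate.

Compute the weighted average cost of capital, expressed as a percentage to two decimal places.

Total capital V = 7638 + 4199 + 1913 = 13750.
Equity: weight = 7638/13750 = 0.5555; cost = 15.5%.
Subordinated notes: weight = 4199/13750 = 0.3054; after-tax cost = 9.21% × (1 − 19%) = 7.4601%.
Term loan: weight = 1913/13750 = 0.1391; after-tax cost = 5.13% × (1 − 19%) = 4.1553%.
WACC = 0.5555 × 15.5000% + 0.3054 × 7.4601% + 0.1391 × 4.1553% = 11.4664%.

11.47%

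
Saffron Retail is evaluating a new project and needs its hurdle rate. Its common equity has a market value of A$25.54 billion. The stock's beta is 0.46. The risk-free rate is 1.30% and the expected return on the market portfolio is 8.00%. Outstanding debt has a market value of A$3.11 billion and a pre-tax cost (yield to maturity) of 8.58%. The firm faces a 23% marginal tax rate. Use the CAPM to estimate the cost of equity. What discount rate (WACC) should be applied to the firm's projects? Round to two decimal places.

Market risk premium = 8.0% − 1.3% = 6.7%.
Cost of equity via CAPM: Re = 1.3% + 0.46 × 6.7% = 4.3820%.
Total capital V = 25.54 + 3.11 = 28.65.
Equity: weight = 25.54/28.65 = 0.8914; cost = 4.382%.
Debt: weight = 3.11/28.65 = 0.1086; after-tax cost = 8.58% × (1 − 23%) = 6.6066%.
WACC = 0.8914 × 4.3820% + 0.1086 × 6.6066% = 4.6235%.

4.62%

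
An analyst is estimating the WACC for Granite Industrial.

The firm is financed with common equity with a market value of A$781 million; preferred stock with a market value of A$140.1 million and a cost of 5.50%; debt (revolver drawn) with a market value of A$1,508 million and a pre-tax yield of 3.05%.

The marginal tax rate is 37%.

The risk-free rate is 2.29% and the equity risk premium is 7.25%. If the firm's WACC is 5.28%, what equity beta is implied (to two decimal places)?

1.30

Total capital V = 781 + 140.1 + 1508 = 2429.1.
Equity weight = 781/2429.1 = 0.3215.
Preferred weight = 140.1/2429.1 = 0.0577.
Revolver drawn weight = 1508/2429.1 = 0.6208.
Debt contribution = 0.6208 × 3.05% × (1 − 37%) = 1.1929%.
Preferred contribution = 0.0577 × 5.5% = 0.3172%.
Required equity contribution = 5.28% − 1.5101% = 3.7699%  ⇒  Re = 11.7253%.
CAPM: 11.7253% = 2.29% + β × 7.25%  ⇒  β = 1.3014.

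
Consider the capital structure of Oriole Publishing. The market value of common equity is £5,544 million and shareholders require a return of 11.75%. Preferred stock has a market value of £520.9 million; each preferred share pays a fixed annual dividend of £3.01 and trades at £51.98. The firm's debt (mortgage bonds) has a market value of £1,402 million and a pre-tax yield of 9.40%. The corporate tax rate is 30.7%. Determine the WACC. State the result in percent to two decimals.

Cost of preferred: Rp = 3.01 / 51.98 = 5.7907%.
Total capital V = 5544 + 520.9 + 1402 = 7466.9.
Equity: weight = 5544/7466.9 = 0.7425; cost = 11.75%.
Preferred: weight = 520.9/7466.9 = 0.0698; cost = 5.7907%.
Mortgage bonds: weight = 1402/7466.9 = 0.1878; after-tax cost = 9.4% × (1 − 30.7%) = 6.5142%.
WACC = 0.7425 × 11.7500% + 0.0698 × 5.7907% + 0.1878 × 6.5142% = 10.3512%.

10.35%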